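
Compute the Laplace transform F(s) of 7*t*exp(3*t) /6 7/(6*(s - 3) ^2) 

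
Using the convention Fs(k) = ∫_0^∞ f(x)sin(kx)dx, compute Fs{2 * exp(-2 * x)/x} 2 * atan(k/2)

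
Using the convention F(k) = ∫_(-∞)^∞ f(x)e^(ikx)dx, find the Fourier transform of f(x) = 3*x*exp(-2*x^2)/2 3*sqrt(2)*I*sqrt(pi)*k*exp(-k^2/8)/16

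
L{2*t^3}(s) 12/s^4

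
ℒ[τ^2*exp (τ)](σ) 2/ (σ - 1)^3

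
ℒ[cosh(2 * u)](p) p/(p^2 - 4)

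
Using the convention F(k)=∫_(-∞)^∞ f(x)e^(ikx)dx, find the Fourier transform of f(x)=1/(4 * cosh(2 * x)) pi/(8 * cosh(pi * k/4))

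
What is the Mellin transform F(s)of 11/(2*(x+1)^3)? 11*pi*(s - 2)*(s - 1)/(4*sin(pi*s))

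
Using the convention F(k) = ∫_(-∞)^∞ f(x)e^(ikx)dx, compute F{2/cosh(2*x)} pi/cosh(pi*k/4)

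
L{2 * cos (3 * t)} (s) 2 * s/ (s^2 + 9)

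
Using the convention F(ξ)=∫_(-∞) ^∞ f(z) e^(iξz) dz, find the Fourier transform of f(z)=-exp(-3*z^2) -sqrt(3)*sqrt(pi)*exp(-ξ^2/12) /3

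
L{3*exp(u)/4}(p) 3/(4*(p - 1))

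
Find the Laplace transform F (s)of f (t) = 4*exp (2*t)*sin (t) 4/ ( (s - 2)^2 + 1)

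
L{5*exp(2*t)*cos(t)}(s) 5*(s - 2)/((s - 2)^2 + 1)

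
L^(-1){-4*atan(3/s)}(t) -4*sin(3*t)/t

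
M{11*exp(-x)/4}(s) 11*gamma(s)/4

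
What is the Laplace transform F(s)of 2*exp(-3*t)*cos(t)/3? 2*(s + 3)/(3*((s + 3)^2 + 1))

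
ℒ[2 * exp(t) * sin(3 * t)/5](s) 6/(5 * ((s - 1)^2+9))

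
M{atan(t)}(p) -pi*sec(pi*p/2)/(2*p)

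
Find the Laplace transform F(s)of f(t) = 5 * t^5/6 100/s^6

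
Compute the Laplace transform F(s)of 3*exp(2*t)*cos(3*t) 3*(s - 2)/((s - 2)^2 + 9)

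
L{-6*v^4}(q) -144/q^5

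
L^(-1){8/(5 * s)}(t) 8/5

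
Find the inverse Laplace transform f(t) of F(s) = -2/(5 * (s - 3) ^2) -2 * t * exp(3 * t) /5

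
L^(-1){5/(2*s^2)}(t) 5*t/2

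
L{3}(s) 3/s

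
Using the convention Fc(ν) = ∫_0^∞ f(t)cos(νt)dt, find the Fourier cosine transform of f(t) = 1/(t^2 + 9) pi*exp(-3*ν)/6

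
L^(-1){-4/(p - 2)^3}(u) -2*u^2*exp(2*u)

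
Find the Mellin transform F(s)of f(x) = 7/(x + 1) 7*pi*csc(pi*s)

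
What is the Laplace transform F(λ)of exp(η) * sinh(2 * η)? 2/((λ - 1)^2-4)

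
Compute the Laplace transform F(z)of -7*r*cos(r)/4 7*(1 - z^2)/(4*(z^2 + 1)^2)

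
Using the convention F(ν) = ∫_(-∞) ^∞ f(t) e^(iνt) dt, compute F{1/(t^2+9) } pi * exp(-3 * Abs(ν) ) /3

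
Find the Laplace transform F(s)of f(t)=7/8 7/(8 * s)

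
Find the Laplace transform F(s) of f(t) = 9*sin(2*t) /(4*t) 9*atan(2/s) /4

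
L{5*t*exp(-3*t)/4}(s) 5/(4*(s + 3)^2)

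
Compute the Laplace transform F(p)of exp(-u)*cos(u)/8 (p + 1)/(8*((p + 1)^2 + 1))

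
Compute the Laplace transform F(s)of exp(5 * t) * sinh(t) 1/((s - 5)^2-1)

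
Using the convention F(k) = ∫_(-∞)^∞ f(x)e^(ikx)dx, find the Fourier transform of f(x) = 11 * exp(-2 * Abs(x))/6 22/(3 * (k^2 + 4))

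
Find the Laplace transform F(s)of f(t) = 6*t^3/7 36/(7*s^4)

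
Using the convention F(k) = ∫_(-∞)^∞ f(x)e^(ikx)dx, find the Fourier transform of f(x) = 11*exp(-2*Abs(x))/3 44/(3*(k^2+4))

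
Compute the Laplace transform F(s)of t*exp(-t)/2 1/(2*(s + 1)^2)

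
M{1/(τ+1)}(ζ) pi * csc(pi * ζ)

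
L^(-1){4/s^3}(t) 2*t^2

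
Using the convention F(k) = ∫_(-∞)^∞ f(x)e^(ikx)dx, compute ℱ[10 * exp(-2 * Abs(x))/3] 40/(3 * (k^2 + 4))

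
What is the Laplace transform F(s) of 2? 2/s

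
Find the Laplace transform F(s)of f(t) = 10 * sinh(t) 10/(s^2-1)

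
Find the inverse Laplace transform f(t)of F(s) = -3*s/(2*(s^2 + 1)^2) -3*t*sin(t)/4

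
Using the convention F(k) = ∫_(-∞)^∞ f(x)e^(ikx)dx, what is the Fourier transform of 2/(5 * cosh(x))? 2 * pi/(5 * cosh(pi * k/2))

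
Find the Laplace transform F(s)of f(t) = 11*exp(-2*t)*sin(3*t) 33/((s + 2)^2 + 9)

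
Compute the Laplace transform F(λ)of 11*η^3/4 33/(2*λ^4)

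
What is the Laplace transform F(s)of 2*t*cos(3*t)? 2*(s^2 - 9)/(s^2 + 9)^2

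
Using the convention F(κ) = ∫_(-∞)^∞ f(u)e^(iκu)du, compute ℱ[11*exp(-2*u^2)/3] 11*sqrt(2)*sqrt(pi)*exp(-κ^2/8)/6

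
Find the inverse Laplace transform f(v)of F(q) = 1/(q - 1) exp(v)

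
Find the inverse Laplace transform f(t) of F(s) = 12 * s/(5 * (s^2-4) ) 12 * cosh(2 * t) /5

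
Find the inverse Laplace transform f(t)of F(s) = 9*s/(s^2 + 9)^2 3*t*sin(3*t)/2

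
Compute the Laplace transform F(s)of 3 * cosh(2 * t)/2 3 * s/(2 * (s^2-4))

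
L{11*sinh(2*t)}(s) 22/(s^2 - 4)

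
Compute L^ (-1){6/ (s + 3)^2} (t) 6*t*exp (-3*t)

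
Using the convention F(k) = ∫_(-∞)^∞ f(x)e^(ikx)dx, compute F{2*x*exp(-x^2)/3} I*sqrt(pi)*k*exp(-k^2/4)/3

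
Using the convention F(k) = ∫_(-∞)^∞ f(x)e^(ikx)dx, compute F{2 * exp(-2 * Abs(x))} 8/(k^2 + 4)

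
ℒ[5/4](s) 5/(4*s)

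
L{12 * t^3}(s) 72/s^4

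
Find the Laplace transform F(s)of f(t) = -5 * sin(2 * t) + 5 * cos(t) 5 * s/(s^2 + 1) - 10/(s^2 + 4)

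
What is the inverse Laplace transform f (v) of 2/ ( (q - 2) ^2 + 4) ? exp (2 * v) * sin (2 * v) 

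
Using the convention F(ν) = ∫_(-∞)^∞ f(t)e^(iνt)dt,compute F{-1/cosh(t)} -pi/cosh(pi*ν/2)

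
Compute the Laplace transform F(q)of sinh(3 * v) 3/(q^2 - 9)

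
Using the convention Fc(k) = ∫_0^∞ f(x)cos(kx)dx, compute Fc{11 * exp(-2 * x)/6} 11/(3 * (k^2 + 4))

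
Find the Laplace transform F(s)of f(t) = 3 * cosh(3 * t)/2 3 * s/(2 * (s^2-9))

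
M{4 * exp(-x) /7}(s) 4 * gamma(s) /7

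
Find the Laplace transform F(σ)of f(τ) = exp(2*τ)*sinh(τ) 1/((σ - 2)^2 - 1)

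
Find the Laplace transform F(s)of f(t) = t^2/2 s^(-3)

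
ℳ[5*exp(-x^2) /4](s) 5*gamma(s/2) /8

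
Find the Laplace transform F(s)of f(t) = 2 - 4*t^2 2/s - 8/s^3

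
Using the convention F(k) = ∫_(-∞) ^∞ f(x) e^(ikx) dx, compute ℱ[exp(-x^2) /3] sqrt(pi)*exp(-k^2/4) /3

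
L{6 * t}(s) 6/s^2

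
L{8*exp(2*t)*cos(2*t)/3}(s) 8*(s - 2)/(3*((s - 2)^2 + 4))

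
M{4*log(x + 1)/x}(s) -4*pi*csc(pi*s)/(s - 1)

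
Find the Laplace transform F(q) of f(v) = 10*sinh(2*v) 20/(q^2 - 4) 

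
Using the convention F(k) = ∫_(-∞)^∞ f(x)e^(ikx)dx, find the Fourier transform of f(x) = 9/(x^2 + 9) 3*pi*exp(-3*Abs(k))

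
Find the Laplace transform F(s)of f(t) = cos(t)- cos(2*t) s/(s^2 + 1)- s/(s^2 + 4)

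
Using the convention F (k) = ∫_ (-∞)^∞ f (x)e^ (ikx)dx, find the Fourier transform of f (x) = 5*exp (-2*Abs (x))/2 10/ (k^2 + 4)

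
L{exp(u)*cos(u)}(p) (p - 1)/((p - 1)^2 + 1)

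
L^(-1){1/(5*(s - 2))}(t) exp(2*t)/5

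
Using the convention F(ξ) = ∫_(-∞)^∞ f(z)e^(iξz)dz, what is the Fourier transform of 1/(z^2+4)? pi*exp(-2*Abs(ξ))/2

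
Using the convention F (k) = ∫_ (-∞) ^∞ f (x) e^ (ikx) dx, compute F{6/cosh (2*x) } 3*pi/cosh (pi*k/4) 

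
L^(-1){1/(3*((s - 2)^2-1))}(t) exp(2*t)*sinh(t)/3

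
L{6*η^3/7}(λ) 36/(7*λ^4)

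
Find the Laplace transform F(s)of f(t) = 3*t 3/s^2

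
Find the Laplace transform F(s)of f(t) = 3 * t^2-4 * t 6/s^3-4/s^2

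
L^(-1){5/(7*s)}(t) 5/7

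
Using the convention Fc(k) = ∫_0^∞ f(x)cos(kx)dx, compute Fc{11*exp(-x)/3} 11/(3*(k^2+1))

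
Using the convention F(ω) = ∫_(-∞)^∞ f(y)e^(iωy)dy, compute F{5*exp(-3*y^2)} 5*sqrt(3)*sqrt(pi)*exp(-ω^2/12)/3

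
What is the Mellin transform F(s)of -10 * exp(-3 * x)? -10 * gamma(s)/3^s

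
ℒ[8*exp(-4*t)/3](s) 8/(3*(s + 4))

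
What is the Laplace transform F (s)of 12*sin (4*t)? 48/ (s^2 + 16)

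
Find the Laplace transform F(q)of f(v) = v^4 24/q^5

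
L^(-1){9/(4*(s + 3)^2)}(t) 9*t*exp(-3*t)/4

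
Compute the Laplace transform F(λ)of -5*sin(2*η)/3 -10/(3*λ^2 + 12)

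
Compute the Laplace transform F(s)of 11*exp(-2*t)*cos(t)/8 11*(s + 2)/(8*((s + 2)^2 + 1))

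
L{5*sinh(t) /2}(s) 5/(2*(s^2 - 1) ) 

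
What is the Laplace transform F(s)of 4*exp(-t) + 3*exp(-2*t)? 4/(s + 1) + 3/(s + 2)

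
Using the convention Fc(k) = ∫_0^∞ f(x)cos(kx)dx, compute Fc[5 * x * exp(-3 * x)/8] 5 * (9 - k^2)/(8 * (k^2 + 9)^2)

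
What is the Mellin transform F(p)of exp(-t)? gamma(p)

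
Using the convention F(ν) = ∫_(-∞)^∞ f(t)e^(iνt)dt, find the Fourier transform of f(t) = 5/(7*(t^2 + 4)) 5*pi*exp(-2*Abs(ν))/14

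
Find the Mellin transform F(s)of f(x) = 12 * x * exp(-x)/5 12 * gamma(s + 1)/5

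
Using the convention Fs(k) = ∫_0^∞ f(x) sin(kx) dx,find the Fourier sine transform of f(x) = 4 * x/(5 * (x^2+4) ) 2 * pi * exp(-2 * k) /5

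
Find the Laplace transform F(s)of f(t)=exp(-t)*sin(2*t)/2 1/((s + 1)^2 + 4)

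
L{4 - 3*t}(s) 4/s - 3/s^2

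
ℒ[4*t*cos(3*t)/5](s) 4*(s^2-9)/(5*(s^2 + 9)^2)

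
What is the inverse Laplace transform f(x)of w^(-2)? x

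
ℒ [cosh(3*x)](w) w/(w^2-9) 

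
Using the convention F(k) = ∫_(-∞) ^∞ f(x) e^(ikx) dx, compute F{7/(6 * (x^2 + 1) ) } 7 * pi * exp(-Abs(k) ) /6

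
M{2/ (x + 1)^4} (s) gamma (s) * gamma (4 - s)/3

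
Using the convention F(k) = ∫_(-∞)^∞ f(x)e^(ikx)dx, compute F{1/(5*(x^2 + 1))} pi*exp(-Abs(k))/5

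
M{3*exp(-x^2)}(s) 3*gamma(s/2)/2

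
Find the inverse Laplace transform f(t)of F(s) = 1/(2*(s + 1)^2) t*exp(-t)/2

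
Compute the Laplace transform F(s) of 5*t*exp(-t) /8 5/(8*(s + 1) ^2) 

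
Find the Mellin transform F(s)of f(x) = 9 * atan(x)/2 -9 * pi * sec(pi * s/2)/(4 * s)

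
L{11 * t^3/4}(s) 33/(2 * s^4)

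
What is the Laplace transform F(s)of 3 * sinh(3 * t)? 9/(s^2 - 9)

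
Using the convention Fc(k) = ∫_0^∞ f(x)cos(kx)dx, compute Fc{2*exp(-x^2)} sqrt(pi)*exp(-k^2/4)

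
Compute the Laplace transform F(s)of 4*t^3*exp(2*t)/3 8/(s - 2)^4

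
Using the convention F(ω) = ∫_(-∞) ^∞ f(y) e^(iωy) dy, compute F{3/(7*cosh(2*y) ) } 3*pi/(14*cosh(pi*ω/4) ) 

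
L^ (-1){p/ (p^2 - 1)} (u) cosh (u)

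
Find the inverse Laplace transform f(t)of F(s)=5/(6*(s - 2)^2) 5*t*exp(2*t)/6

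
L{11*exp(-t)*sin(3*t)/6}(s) 11/(2*((s + 1)^2 + 9))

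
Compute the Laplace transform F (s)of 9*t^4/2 108/s^5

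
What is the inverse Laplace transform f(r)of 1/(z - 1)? exp(r)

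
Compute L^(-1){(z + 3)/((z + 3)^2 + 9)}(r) exp(-3*r)*cos(3*r)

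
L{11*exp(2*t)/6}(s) 11/(6*(s - 2))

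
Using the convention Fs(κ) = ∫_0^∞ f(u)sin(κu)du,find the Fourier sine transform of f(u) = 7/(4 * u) 7 * pi/8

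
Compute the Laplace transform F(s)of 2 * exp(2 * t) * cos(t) 2 * (s - 2)/((s - 2)^2 + 1)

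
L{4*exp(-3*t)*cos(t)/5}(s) 4*(s + 3)/(5*((s + 3)^2 + 1))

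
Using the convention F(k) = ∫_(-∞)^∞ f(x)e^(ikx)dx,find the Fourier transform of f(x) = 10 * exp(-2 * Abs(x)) 40/(k^2 + 4)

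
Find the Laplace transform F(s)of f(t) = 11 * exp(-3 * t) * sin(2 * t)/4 11/(2 * ((s + 3)^2 + 4))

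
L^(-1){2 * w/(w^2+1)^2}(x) x * sin(x)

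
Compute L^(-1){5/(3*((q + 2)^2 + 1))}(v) 5*exp(-2*v)*sin(v)/3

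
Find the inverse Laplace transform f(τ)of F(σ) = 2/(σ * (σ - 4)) exp(2 * τ) * sinh(2 * τ)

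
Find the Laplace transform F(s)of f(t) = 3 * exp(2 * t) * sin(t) 3/((s - 2)^2+1)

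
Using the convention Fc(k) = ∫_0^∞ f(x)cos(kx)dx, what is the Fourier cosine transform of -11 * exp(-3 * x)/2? -33/(2 * k^2 + 18)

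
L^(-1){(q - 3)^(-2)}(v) v*exp(3*v)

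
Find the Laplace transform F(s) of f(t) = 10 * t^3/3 20/s^4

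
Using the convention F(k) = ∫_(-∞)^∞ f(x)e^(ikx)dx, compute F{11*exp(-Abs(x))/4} 11/(2*(k^2 + 1))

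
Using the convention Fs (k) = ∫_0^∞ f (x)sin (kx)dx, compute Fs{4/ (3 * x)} 2 * pi/3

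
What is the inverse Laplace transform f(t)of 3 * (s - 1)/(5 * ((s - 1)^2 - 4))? 3 * exp(t) * cosh(2 * t)/5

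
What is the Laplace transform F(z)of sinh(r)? 1/(z^2 - 1)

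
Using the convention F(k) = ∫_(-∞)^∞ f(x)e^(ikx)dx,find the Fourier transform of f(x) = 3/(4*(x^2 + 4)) 3*pi*exp(-2*Abs(k))/8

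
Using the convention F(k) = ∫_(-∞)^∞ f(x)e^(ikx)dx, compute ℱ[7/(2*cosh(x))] 7*pi/(2*cosh(pi*k/2))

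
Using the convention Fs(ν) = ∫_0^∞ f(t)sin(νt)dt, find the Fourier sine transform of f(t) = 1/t pi/2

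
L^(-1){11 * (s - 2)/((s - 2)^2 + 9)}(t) 11 * exp(2 * t) * cos(3 * t)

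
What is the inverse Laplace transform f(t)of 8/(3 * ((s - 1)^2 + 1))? 8 * exp(t) * sin(t)/3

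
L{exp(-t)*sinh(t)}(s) 1/(s*(s + 2))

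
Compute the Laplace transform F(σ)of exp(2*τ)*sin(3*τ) 3/((σ - 2)^2 + 9)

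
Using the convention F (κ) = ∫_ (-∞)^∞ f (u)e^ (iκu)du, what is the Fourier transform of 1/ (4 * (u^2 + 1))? pi * exp (-Abs (κ))/4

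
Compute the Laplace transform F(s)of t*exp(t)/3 1/(3*(s - 1)^2)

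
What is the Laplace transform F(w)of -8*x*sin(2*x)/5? -32*w/(5*(w^2+4)^2)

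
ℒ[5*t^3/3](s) 10/s^4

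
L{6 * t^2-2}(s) 12/s^3-2/s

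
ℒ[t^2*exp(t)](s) 2/(s - 1)^3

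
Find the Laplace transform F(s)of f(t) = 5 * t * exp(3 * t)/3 5/(3 * (s - 3)^2)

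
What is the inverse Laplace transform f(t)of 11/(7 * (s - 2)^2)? 11 * t * exp(2 * t)/7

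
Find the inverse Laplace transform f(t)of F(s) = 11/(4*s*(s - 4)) 11*exp(2*t)*sinh(2*t)/8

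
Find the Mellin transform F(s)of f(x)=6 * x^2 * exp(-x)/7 6 * gamma(s + 2)/7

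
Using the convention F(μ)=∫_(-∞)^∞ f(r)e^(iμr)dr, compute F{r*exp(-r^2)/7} I*sqrt(pi)*μ*exp(-μ^2/4)/14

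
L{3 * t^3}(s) 18/s^4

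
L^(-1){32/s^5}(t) 4*t^4/3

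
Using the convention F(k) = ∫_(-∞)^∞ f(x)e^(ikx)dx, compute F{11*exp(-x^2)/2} 11*sqrt(pi)*exp(-k^2/4)/2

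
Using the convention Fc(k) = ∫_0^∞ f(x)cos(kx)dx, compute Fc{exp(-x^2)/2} sqrt(pi)*exp(-k^2/4)/4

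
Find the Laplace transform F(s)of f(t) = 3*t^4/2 36/s^5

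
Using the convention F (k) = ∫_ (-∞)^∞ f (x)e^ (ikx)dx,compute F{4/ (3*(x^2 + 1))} 4*pi*exp (-Abs (k))/3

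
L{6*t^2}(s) 12/s^3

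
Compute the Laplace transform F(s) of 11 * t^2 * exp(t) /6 11/(3 * (s - 1) ^3) 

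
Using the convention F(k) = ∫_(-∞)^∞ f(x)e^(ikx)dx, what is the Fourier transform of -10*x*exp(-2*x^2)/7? -5*sqrt(2)*I*sqrt(pi)*k*exp(-k^2/8)/28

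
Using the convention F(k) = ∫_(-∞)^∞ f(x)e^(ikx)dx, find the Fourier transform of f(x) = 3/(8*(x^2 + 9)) pi*exp(-3*Abs(k))/8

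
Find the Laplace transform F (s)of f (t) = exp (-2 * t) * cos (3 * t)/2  (s + 2)/ (2 * ( (s + 2)^2 + 9))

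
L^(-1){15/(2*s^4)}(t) 5*t^3/4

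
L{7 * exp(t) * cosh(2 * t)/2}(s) 7 * (s - 1)/(2 * ((s - 1)^2 - 4))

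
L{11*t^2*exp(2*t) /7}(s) 22/(7*(s - 2) ^3) 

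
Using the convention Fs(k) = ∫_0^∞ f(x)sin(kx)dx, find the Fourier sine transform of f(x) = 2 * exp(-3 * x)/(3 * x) 2 * atan(k/3)/3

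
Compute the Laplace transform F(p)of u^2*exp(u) 2/(p - 1)^3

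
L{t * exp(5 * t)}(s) (s - 5)^(-2)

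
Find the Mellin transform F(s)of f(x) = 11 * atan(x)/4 -11 * pi * sec(pi * s/2)/(8 * s)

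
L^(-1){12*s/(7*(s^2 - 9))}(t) 12*cosh(3*t)/7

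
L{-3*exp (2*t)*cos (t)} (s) 3*(2 - s)/ ( (s - 2)^2 + 1)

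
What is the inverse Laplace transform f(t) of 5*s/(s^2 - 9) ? 5*cosh(3*t) 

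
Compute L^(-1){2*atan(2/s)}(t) 2*sin(2*t)/t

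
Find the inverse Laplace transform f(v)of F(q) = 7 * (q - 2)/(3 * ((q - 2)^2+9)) 7 * exp(2 * v) * cos(3 * v)/3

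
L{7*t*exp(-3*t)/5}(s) 7/(5*(s + 3)^2)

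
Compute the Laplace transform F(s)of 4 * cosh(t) 4 * s/(s^2 - 1)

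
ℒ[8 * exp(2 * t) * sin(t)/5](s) 8/(5 * ((s - 2)^2+1))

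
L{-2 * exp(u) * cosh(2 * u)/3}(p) 2 * (1 - p)/(3 * ((p - 1)^2-4))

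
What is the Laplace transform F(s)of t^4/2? 12/s^5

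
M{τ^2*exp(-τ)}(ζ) gamma(ζ + 2)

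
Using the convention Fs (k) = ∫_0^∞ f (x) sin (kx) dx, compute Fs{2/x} pi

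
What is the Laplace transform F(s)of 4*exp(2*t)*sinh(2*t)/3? 8/(3*s*(s - 4))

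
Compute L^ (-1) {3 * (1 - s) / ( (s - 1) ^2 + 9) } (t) -3 * exp (t) * cos (3 * t) 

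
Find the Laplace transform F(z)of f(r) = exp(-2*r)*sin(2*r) 2/((z + 2)^2 + 4)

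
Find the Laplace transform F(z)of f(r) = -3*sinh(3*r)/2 -9/(2*z^2-18)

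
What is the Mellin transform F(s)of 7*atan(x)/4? -7*pi*sec(pi*s/2)/(8*s)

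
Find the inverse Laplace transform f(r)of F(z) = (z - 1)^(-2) r*exp(r)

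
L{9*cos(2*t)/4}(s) 9*s/(4*(s^2 + 4))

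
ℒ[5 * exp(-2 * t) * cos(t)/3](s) 5 * (s+2)/(3 * ((s+2)^2+1))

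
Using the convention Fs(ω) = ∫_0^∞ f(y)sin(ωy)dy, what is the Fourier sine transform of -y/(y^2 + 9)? -pi*exp(-3*ω)/2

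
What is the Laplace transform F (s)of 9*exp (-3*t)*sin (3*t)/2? 27/ (2*( (s + 3)^2 + 9))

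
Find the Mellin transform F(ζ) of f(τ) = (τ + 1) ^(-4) gamma(ζ) * gamma(4 - ζ) /6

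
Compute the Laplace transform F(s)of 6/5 6/(5*s)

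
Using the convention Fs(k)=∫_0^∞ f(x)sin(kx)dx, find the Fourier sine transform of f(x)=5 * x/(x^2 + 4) 5 * pi * exp(-2 * k)/2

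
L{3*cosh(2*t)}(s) 3*s/(s^2 - 4)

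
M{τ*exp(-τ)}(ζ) gamma(ζ + 1)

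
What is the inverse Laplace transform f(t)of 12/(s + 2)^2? 12*t*exp(-2*t)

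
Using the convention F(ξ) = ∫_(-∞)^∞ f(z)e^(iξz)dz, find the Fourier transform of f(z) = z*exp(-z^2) I*sqrt(pi)*ξ*exp(-ξ^2/4)/2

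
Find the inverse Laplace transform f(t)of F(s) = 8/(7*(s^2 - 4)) 4*sinh(2*t)/7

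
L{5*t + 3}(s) 5/s^2 + 3/s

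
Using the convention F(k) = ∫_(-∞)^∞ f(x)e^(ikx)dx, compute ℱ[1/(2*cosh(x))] pi/(2*cosh(pi*k/2))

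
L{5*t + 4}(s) 5/s^2 + 4/s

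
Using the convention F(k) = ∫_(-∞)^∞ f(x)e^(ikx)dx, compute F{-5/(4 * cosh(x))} -5 * pi/(4 * cosh(pi * k/2))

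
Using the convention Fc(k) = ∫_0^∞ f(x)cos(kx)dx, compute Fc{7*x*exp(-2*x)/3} 7*(4 - k^2)/(3*(k^2 + 4)^2)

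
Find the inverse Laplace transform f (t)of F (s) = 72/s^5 3 * t^4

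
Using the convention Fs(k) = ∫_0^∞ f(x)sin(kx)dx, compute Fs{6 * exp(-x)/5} 6 * k/(5 * (k^2 + 1))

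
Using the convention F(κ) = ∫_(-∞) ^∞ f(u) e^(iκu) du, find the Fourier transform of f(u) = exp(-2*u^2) sqrt(2)*sqrt(pi)*exp(-κ^2/8) /2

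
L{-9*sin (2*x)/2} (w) -9/ (w^2 + 4)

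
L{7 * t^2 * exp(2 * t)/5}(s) 14/(5 * (s - 2)^3)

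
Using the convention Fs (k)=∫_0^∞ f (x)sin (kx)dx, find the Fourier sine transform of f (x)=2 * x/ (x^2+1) pi * exp (-k)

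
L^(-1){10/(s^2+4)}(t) 5*sin(2*t)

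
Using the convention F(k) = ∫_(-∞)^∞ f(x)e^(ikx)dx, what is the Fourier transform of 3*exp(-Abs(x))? 6/(k^2+1)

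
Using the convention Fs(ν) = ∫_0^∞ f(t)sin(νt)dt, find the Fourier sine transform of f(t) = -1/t -pi/2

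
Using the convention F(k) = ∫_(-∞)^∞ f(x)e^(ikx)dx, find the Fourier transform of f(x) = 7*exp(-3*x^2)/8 7*sqrt(3)*sqrt(pi)*exp(-k^2/12)/24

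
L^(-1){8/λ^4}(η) 4*η^3/3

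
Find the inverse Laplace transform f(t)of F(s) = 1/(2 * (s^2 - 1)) sinh(t)/2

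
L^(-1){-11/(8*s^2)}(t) -11*t/8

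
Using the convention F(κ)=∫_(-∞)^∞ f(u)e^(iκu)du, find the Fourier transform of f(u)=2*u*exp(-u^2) I*sqrt(pi)*κ*exp(-κ^2/4)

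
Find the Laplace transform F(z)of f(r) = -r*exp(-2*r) -1/(z + 2)^2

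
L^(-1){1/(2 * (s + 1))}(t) exp(-t)/2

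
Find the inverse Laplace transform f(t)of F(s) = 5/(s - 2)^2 5 * t * exp(2 * t)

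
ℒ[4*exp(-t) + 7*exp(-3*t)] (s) 7/(s + 3) + 4/(s + 1)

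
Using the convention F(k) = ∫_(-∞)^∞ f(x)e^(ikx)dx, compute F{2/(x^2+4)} pi * exp(-2 * Abs(k))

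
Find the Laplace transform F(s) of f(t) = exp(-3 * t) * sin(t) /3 1/(3 * ((s+3) ^2+1) ) 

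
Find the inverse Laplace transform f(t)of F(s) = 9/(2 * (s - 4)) 9 * exp(4 * t)/2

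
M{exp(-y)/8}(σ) gamma(σ)/8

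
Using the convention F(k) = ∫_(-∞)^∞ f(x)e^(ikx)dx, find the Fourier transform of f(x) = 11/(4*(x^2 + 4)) 11*pi*exp(-2*Abs(k))/8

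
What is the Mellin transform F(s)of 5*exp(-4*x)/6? 5*gamma(s)/(6*2^(2*s))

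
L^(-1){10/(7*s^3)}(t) 5*t^2/7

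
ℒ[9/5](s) 9/(5*s) 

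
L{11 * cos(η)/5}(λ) 11 * λ/(5 * (λ^2 + 1))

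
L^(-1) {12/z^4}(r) 2*r^3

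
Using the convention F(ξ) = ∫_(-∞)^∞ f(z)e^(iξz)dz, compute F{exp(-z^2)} sqrt(pi) * exp(-ξ^2/4)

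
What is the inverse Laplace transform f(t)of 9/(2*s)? 9/2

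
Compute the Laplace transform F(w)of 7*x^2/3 14/(3*w^3)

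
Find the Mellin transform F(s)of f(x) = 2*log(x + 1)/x -2*pi*csc(pi*s)/(s - 1)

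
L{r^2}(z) 2/z^3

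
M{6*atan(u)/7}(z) -3*pi*sec(pi*z/2)/(7*z)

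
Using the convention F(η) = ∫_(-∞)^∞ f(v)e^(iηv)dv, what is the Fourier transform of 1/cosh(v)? pi/cosh(pi * η/2)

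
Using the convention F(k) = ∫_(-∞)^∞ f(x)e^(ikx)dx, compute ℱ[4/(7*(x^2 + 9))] 4*pi*exp(-3*Abs(k))/21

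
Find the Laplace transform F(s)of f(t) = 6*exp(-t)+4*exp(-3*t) 6/(s+1)+4/(s+3)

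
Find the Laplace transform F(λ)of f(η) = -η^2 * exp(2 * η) -2/(λ - 2)^3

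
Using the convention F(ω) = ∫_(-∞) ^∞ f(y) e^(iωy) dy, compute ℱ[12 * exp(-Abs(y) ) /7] 24/(7 * (ω^2 + 1) ) 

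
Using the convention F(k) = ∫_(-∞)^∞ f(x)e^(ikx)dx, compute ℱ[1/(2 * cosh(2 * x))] pi/(4 * cosh(pi * k/4))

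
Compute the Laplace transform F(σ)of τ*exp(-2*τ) (σ + 2)^(-2)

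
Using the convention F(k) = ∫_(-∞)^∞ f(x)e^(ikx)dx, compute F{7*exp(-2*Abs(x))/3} 28/(3*(k^2 + 4))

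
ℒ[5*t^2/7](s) 10/(7*s^3)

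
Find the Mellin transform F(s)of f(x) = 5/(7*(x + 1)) 5*pi*csc(pi*s)/7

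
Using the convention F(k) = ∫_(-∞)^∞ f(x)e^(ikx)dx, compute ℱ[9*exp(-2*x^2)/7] 9*sqrt(2)*sqrt(pi)*exp(-k^2/8)/14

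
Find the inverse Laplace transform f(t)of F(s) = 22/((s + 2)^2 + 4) 11*exp(-2*t)*sin(2*t)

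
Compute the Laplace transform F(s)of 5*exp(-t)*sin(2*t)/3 10/(3*((s + 1)^2 + 4))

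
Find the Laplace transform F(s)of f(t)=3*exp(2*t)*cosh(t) 3*(s - 2)/((s - 2)^2 - 1)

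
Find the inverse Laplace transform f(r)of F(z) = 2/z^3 r^2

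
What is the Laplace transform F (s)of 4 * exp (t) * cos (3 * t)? 4 * (s - 1)/ ( (s - 1)^2 + 9)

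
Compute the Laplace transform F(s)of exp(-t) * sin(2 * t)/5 2/(5 * ((s + 1)^2 + 4))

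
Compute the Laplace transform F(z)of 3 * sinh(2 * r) 6/(z^2 - 4)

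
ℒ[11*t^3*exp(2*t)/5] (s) 66/(5*(s - 2)^4)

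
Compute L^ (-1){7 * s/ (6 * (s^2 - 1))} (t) 7 * cosh (t)/6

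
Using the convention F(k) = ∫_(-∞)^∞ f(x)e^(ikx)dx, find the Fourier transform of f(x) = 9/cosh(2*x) 9*pi/(2*cosh(pi*k/4))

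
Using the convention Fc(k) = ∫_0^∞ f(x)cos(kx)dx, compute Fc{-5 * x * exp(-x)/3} 5 * (k^2 - 1)/(3 * (k^2 + 1)^2)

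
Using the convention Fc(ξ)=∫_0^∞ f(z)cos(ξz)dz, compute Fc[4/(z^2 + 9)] 2*pi*exp(-3*ξ)/3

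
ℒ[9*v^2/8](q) 9/(4*q^3) 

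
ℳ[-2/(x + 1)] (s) -2 * pi * csc(pi * s)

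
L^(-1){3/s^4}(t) t^3/2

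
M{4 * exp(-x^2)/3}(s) 2 * gamma(s/2)/3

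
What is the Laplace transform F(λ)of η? λ^(-2)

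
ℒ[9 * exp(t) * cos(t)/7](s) 9 * (s - 1)/(7 * ((s - 1)^2+1))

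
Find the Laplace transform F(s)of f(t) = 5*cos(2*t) 5*s/(s^2 + 4)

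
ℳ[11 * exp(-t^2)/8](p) 11 * gamma(p/2)/16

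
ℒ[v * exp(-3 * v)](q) (q + 3)^(-2)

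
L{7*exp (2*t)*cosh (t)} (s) 7*(s - 2)/ ( (s - 2)^2 - 1)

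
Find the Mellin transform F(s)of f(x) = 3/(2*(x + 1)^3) 3*pi*(s - 2)*(s - 1)/(4*sin(pi*s))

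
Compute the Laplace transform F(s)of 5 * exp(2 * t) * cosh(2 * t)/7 5 * (s - 2)/(7 * s * (s - 4))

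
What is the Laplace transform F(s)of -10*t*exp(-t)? -10/(s+1)^2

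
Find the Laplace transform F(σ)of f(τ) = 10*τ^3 60/σ^4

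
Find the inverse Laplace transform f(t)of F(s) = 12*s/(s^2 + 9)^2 2*t*sin(3*t)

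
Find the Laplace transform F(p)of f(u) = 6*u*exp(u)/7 6/(7*(p - 1)^2)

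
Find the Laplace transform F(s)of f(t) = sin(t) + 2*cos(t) 1/(s^2 + 1) + 2*s/(s^2 + 1)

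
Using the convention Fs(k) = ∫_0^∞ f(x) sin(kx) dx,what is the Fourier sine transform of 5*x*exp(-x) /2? 5*k/(k^2 + 1) ^2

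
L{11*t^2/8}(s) 11/(4*s^3)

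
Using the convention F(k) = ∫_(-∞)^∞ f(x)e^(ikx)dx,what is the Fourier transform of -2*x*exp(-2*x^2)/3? -sqrt(2)*I*sqrt(pi)*k*exp(-k^2/8)/12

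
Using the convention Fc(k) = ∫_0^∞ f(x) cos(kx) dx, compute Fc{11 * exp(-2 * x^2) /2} 11 * sqrt(2) * sqrt(pi) * exp(-k^2/8) /8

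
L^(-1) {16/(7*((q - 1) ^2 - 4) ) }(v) 8*exp(v)*sinh(2*v) /7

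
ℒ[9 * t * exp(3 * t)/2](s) 9/(2 * (s - 3)^2)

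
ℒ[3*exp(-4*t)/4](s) 3/(4*(s + 4))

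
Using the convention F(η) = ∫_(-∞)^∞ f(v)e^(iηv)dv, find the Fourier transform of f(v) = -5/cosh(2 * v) -5 * pi/(2 * cosh(pi * η/4))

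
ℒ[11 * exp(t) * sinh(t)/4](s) 11/(4 * s * (s - 2))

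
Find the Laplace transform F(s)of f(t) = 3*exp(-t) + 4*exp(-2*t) 4/(s + 2) + 3/(s + 1)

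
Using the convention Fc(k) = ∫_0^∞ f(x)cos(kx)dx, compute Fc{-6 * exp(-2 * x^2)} -3 * sqrt(2) * sqrt(pi) * exp(-k^2/8)/2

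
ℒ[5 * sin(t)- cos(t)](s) 5/(s^2 + 1)- s/(s^2 + 1)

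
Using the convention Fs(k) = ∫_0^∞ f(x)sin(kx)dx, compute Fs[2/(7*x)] pi/7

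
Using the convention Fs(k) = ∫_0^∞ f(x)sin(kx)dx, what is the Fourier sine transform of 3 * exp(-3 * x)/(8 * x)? 3 * atan(k/3)/8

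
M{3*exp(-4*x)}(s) 3*gamma(s)/4^s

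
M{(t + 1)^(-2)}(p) (-pi*p + pi)/sin(pi*p)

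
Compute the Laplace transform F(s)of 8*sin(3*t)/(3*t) 8*atan(3/s)/3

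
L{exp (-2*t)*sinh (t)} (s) 1/ ( (s+2)^2 - 1)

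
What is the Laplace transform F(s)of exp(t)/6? 1/(6*(s - 1))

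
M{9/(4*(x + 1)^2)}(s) -9*pi*(s - 1)/(4*sin(pi*s))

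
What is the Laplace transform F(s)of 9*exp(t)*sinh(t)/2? 9/(2*s*(s - 2))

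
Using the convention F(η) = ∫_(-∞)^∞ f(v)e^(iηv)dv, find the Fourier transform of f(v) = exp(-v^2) sqrt(pi)*exp(-η^2/4)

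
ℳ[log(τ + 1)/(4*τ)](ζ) -pi*csc(pi*ζ)/(4*ζ - 4)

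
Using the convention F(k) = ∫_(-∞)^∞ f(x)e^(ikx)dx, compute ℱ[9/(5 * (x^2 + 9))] 3 * pi * exp(-3 * Abs(k))/5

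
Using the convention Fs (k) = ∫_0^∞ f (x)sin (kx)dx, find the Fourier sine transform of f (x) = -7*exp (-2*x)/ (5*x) -7*atan (k/2)/5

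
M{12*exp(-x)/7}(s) 12*gamma(s)/7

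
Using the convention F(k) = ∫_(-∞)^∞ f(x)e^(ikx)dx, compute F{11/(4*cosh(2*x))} 11*pi/(8*cosh(pi*k/4))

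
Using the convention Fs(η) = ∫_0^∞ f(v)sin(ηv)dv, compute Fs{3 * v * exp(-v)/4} 3 * η/(2 * (η^2 + 1)^2)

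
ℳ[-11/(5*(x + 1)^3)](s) -11*pi*(s - 2)*(s - 1)/(10*sin(pi*s))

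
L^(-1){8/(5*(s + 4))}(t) 8*exp(-4*t)/5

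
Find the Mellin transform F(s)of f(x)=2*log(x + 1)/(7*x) -2*pi*csc(pi*s)/(7*s - 7)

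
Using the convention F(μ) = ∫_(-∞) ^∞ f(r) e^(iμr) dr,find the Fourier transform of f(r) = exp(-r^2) sqrt(pi)*exp(-μ^2/4) 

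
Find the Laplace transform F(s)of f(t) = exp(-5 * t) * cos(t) (s+5)/((s+5)^2+1)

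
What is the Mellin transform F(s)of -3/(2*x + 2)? -3*pi*csc(pi*s)/2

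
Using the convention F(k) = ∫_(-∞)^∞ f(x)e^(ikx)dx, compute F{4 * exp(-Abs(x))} 8/(k^2 + 1)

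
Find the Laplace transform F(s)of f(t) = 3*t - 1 3/s^2 - 1/s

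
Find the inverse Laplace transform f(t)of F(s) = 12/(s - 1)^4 2 * t^3 * exp(t)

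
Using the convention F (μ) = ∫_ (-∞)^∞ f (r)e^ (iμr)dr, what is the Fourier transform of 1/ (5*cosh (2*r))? pi/ (10*cosh (pi*μ/4))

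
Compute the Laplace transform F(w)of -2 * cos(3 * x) -2 * w/(w^2 + 9)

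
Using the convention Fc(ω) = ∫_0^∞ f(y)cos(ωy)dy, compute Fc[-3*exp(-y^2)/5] -3*sqrt(pi)*exp(-ω^2/4)/10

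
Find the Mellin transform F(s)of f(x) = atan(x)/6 -pi * sec(pi * s/2)/(12 * s)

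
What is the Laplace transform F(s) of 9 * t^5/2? 540/s^6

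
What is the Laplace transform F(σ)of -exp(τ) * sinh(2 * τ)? -2/((σ - 1)^2 - 4)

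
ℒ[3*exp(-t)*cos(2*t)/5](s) 3*(s + 1)/(5*((s + 1)^2 + 4))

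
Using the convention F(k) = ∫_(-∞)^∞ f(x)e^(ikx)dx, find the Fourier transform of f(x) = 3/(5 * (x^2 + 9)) pi * exp(-3 * Abs(k))/5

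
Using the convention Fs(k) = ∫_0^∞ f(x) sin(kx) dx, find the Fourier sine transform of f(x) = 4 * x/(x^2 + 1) 2 * pi * exp(-k) 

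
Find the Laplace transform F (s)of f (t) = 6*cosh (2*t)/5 6*s/ (5*(s^2 - 4))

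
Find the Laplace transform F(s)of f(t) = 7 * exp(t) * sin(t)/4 7/(4 * ((s - 1)^2 + 1))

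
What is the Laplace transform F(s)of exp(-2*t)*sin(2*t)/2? 1/((s + 2)^2 + 4)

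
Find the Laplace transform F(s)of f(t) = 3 3/s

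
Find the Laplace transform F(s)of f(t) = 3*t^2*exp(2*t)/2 3/(s - 2)^3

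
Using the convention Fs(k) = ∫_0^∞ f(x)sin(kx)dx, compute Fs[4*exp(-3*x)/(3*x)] 4*atan(k/3)/3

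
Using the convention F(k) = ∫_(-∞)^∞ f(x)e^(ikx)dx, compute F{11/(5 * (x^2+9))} 11 * pi * exp(-3 * Abs(k))/15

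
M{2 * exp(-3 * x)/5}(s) 2 * gamma(s)/(5 * 3^s)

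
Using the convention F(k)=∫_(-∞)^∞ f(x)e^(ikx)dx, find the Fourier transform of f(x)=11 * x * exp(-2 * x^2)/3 11 * sqrt(2) * I * sqrt(pi) * k * exp(-k^2/8)/24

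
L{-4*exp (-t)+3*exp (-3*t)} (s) 3/ (s+3) - 4/ (s+1)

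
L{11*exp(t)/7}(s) 11/(7*(s - 1))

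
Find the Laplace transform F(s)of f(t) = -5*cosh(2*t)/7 -5*s/(7*s^2 - 28)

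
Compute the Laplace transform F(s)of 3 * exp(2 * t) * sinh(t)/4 3/(4 * ((s - 2)^2 - 1))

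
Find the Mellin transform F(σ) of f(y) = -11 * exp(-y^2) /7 -11 * gamma(σ/2) /14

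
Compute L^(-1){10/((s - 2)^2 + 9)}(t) 10*exp(2*t)*sin(3*t)/3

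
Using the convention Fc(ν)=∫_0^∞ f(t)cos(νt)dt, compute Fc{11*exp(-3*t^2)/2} 11*sqrt(3)*sqrt(pi)*exp(-ν^2/12)/12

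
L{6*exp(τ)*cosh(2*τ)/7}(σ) 6*(σ - 1)/(7*((σ - 1)^2 - 4))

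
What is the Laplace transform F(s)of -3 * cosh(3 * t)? -3 * s/(s^2-9)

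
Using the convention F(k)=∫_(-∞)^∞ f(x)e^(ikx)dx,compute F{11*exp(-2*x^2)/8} 11*sqrt(2)*sqrt(pi)*exp(-k^2/8)/16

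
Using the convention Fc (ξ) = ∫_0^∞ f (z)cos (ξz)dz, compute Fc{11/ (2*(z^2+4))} 11*pi*exp (-2*ξ)/8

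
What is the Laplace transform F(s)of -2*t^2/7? -4/(7*s^3)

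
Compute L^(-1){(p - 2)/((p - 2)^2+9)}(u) exp(2*u)*cos(3*u)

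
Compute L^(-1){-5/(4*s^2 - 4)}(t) -5*sinh(t)/4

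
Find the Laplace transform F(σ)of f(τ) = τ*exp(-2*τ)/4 1/(4*(σ + 2)^2)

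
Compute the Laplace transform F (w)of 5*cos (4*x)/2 5*w/ (2*(w^2 + 16))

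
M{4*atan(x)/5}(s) -2*pi*sec(pi*s/2)/(5*s)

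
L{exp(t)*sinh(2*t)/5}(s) 2/(5*((s - 1)^2 - 4))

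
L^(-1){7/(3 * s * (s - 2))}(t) 7 * exp(t) * sinh(t)/3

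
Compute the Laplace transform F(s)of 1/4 1/(4*s)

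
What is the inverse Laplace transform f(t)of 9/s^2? 9*t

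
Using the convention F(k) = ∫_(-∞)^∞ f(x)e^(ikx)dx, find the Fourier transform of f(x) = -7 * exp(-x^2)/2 -7 * sqrt(pi) * exp(-k^2/4)/2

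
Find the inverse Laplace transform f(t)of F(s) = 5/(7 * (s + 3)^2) 5 * t * exp(-3 * t)/7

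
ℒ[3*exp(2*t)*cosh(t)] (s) 3*(s - 2)/((s - 2)^2 - 1)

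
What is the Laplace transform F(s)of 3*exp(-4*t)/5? 3/(5*(s + 4))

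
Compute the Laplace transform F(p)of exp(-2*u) 1/(p + 2)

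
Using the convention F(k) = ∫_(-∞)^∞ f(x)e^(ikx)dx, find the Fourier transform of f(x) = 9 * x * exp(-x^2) 9 * I * sqrt(pi) * k * exp(-k^2/4)/2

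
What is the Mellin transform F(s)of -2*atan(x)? pi*sec(pi*s/2)/s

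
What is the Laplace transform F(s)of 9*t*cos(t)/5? 9*(s^2 - 1)/(5*(s^2 + 1)^2)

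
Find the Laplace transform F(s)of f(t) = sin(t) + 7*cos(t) 7*s/(s^2 + 1) + 1/(s^2 + 1)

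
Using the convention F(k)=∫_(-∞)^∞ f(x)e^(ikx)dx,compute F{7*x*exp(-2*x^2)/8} 7*sqrt(2)*I*sqrt(pi)*k*exp(-k^2/8)/64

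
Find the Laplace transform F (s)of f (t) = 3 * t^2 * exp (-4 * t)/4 3/ (2 * (s + 4)^3)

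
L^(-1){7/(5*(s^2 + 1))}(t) 7*sin(t)/5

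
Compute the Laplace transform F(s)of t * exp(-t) (s + 1)^(-2)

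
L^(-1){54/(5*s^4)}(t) 9*t^3/5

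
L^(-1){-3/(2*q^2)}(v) -3*v/2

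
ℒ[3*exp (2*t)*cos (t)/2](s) 3*(s - 2)/ (2*( (s - 2)^2 + 1))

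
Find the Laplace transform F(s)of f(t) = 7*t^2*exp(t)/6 7/(3*(s - 1)^3)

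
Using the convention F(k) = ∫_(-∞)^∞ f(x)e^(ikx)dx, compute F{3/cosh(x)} 3*pi/cosh(pi*k/2)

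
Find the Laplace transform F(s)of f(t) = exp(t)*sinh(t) 1/(s*(s - 2))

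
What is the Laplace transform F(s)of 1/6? 1/(6*s)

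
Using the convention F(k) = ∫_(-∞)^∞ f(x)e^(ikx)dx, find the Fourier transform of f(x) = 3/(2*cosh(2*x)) 3*pi/(4*cosh(pi*k/4))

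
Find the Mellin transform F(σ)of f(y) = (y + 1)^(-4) gamma(σ)*gamma(4 - σ)/6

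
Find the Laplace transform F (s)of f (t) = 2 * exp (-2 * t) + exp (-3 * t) 2/ (s + 2) + 1/ (s + 3)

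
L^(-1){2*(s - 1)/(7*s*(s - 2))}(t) 2*exp(t)*cosh(t)/7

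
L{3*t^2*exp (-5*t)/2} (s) 3/ (s + 5)^3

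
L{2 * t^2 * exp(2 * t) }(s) 4/(s - 2) ^3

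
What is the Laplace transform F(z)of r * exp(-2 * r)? (z + 2)^(-2)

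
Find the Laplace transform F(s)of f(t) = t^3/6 s^(-4)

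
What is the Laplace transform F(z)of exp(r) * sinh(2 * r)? 2/((z - 1)^2 - 4)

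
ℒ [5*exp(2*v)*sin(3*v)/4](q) 15/(4*((q - 2)^2 + 9))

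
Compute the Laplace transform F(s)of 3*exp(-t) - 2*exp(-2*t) 3/(s + 1) - 2/(s + 2)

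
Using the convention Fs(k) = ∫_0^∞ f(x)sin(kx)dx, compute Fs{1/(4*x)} pi/8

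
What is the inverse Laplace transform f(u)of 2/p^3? u^2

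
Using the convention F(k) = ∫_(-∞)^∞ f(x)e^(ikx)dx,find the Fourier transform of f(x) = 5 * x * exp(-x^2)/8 5 * I * sqrt(pi) * k * exp(-k^2/4)/16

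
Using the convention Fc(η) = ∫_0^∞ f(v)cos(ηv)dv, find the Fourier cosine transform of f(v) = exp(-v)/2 1/(2 * (η^2 + 1))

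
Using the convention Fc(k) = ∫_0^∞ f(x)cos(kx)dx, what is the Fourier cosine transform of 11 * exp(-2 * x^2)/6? 11 * sqrt(2) * sqrt(pi) * exp(-k^2/8)/24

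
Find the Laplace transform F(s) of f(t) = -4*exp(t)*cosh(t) 4*(1 - s) /(s*(s - 2) ) 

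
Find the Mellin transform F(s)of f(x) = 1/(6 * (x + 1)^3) pi * (s - 2) * (s - 1)/(12 * sin(pi * s))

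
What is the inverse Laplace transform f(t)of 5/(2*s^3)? 5*t^2/4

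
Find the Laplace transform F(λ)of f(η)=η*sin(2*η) 4*λ/(λ^2 + 4)^2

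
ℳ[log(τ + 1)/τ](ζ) -pi * csc(pi * ζ)/(ζ - 1)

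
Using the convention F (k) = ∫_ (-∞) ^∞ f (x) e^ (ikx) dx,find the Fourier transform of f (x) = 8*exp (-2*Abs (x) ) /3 32/ (3*(k^2 + 4) ) 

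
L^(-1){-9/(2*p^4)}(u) -3*u^3/4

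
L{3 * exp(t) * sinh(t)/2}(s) 3/(2 * s * (s - 2))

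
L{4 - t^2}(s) 4/s - 2/s^3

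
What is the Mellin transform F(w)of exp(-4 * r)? gamma(w)/4^w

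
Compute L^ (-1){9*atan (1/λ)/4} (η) 9*sin (η)/ (4*η)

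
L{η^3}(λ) 6/λ^4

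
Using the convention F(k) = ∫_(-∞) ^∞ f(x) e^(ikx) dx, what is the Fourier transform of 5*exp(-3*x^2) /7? 5*sqrt(3)*sqrt(pi)*exp(-k^2/12) /21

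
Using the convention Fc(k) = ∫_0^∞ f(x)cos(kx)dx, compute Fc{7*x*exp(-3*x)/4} 7*(9 - k^2)/(4*(k^2 + 9)^2)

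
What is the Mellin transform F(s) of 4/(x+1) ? 4*pi*csc(pi*s) 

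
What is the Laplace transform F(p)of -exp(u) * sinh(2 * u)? -2/((p - 1)^2-4)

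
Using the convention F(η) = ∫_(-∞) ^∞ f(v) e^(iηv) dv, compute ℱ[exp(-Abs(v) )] 2/(η^2 + 1) 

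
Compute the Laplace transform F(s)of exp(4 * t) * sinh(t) 1/((s - 4)^2 - 1)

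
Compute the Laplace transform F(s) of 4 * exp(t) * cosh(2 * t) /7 4 * (s - 1) /(7 * ((s - 1) ^2 - 4) ) 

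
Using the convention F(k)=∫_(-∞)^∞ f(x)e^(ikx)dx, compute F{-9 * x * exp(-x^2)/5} -9 * I * sqrt(pi) * k * exp(-k^2/4)/10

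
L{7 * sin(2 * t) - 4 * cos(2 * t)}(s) 14/(s^2 + 4) - 4 * s/(s^2 + 4)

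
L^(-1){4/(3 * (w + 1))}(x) 4 * exp(-x)/3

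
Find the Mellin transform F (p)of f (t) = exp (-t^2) gamma (p/2)/2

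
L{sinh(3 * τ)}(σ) 3/(σ^2 - 9)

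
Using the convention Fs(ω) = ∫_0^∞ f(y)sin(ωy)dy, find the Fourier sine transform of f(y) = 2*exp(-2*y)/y 2*atan(ω/2)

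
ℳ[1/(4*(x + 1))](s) pi*csc(pi*s)/4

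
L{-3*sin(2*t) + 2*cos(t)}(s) 2*s/(s^2 + 1) - 6/(s^2 + 4)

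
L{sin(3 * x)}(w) 3/(w^2 + 9)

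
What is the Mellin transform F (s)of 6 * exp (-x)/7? 6 * gamma (s)/7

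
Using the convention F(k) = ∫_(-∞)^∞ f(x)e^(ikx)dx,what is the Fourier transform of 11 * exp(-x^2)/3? 11 * sqrt(pi) * exp(-k^2/4)/3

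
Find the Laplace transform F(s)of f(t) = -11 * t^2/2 -11/s^3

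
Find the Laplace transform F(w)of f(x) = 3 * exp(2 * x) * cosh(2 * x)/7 3 * (w - 2)/(7 * w * (w - 4))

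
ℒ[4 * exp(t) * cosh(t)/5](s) 4 * (s - 1)/(5 * s * (s - 2))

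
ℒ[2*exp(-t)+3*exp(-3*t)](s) 2/(s+1)+3/(s+3) 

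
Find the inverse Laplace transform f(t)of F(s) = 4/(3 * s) 4/3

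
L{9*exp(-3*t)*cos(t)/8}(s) 9*(s + 3)/(8*((s + 3)^2 + 1))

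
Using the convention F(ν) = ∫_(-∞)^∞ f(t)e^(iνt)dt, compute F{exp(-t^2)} sqrt(pi) * exp(-ν^2/4)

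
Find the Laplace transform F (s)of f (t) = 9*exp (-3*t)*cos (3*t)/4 9*(s + 3)/ (4*( (s + 3)^2 + 9))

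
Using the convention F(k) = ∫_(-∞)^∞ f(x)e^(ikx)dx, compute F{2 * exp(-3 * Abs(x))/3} 4/(k^2 + 9)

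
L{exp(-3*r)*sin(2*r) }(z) 2/((z + 3) ^2 + 4) 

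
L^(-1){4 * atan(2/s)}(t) 4 * sin(2 * t)/t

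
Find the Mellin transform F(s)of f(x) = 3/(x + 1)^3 3*pi*(s - 2)*(s - 1)/(2*sin(pi*s))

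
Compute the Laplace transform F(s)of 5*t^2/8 5/(4*s^3)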